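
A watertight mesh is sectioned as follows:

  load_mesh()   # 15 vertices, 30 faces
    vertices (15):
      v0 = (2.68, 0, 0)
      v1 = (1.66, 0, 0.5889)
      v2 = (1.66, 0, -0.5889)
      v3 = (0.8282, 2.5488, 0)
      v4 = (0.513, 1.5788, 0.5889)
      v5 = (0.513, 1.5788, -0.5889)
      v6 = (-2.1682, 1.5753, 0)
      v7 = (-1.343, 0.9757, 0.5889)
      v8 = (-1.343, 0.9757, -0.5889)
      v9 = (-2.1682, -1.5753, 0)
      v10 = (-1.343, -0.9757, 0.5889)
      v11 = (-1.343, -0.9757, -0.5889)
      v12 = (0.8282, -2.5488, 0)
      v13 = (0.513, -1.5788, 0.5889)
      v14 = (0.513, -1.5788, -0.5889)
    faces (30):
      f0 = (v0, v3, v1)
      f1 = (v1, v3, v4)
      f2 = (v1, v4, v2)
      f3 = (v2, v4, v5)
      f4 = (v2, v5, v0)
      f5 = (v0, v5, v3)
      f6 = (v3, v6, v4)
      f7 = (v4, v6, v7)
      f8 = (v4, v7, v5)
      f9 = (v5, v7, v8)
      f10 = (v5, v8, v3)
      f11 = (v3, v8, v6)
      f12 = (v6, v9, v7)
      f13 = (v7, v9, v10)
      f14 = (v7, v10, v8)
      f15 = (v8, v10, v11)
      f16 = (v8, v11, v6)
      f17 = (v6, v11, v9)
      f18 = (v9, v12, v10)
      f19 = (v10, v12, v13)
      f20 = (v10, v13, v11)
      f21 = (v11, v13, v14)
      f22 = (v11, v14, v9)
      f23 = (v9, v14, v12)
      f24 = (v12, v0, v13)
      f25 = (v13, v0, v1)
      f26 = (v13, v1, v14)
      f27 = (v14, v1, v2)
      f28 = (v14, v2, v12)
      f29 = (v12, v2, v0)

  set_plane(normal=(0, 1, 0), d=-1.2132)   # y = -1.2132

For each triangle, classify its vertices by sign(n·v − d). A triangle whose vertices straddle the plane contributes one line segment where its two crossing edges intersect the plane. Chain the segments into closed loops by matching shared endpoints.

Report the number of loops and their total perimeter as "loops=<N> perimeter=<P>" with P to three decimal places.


loops=2 perimeter=8.102

Straddling triangles (14 of 30):
  (v6,v9,v7) [+-+] → (-2.1682, -1.2132, 0)–(-2.05107, -1.2132, 0.083591)  len=0.1439
  (v7,v9,v10) [+-+] → (-2.05107, -1.2132, 0.083591)–(-1.66986, -1.2132, 0.355638)  len=0.4683
  (v6,v11,v9) [++-] → (-1.66986, -1.2132, -0.355638)–(-2.1682, -1.2132, 0)  len=0.6122
  (v9,v12,v10) [--+] → (-1.0152, -1.2132, 0.49999)–(-1.66986, -1.2132, 0.355638)  len=0.6704
  (v10,v12,v13) [+--] → (-1.0152, -1.2132, 0.49999)–(-0.61211, -1.2132, 0.5889)  len=0.4128
  (v10,v13,v11) [+-+] → (-0.61211, -1.2132, 0.5889)–(-0.61211, -1.2132, -0.125084)  len=0.7140
  (v11,v13,v14) [+--] → (-0.61211, -1.2132, -0.125084)–(-0.61211, -1.2132, -0.5889)  len=0.4638
  (v11,v14,v9) [+--] → (-0.61211, -1.2132, -0.5889)–(-1.66986, -1.2132, -0.355638)  len=1.0832
  (v12,v0,v13) [-+-] → (1.79856, -1.2132, 0)–(1.01481, -1.2132, 0.452529)  len=0.9050
  (v13,v0,v1) [-++] → (1.01481, -1.2132, 0.452529)–(0.778609, -1.2132, 0.5889)  len=0.2727
  (v13,v1,v14) [-+-] → (0.778609, -1.2132, 0.5889)–(0.778609, -1.2132, -0.316159)  len=0.9051
  (v14,v1,v2) [-++] → (0.778609, -1.2132, -0.316159)–(0.778609, -1.2132, -0.5889)  len=0.2727
  (v14,v2,v12) [-+-] → (0.778609, -1.2132, -0.5889)–(1.26407, -1.2132, -0.30859)  len=0.5606
  (v12,v2,v0) [-++] → (1.26407, -1.2132, -0.30859)–(1.79856, -1.2132, 0)  len=0.6172

Chained into 2 loop(s):
  loop 1: 8 segments, perimeter = 4.5686
  loop 2: 6 segments, perimeter = 3.5333
Total perimeter = 8.102


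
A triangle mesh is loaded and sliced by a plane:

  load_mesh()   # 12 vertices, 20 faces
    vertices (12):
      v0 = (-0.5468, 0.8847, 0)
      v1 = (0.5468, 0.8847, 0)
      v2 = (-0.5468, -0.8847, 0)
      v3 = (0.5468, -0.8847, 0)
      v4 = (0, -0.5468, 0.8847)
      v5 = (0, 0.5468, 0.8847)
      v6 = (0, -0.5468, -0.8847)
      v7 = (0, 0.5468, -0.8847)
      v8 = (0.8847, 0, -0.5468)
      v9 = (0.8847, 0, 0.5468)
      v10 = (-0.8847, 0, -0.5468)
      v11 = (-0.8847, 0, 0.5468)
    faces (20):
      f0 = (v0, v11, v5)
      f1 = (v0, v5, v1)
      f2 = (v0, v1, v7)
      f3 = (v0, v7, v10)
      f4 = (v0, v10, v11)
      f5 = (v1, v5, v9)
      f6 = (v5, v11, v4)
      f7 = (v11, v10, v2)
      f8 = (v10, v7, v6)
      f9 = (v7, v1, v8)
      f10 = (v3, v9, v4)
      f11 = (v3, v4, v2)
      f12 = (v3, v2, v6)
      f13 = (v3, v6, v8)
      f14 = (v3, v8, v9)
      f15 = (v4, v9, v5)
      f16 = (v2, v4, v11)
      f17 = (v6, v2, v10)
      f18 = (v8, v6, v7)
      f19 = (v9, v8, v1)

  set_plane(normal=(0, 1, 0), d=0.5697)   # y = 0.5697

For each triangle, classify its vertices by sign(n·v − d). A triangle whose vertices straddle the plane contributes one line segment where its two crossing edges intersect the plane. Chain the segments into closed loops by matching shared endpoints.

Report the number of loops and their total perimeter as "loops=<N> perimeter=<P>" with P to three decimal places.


Straddling triangles (8 of 20):
  (v0,v11,v5) [+--] → (-0.66711, 0.5697, 0.19469)–(-0.0370575, 0.5697, 0.824743)  len=0.8910
  (v0,v5,v1) [+-+] → (-0.0370575, 0.5697, 0.824743)–(0.0370575, 0.5697, 0.824743)  len=0.0741
  (v0,v1,v7) [++-] → (0.0370575, 0.5697, -0.824743)–(-0.0370575, 0.5697, -0.824743)  len=0.0741
  (v0,v7,v10) [+--] → (-0.0370575, 0.5697, -0.824743)–(-0.66711, 0.5697, -0.19469)  len=0.8910
  (v0,v10,v11) [+--] → (-0.66711, 0.5697, -0.19469)–(-0.66711, 0.5697, 0.19469)  len=0.3894
  (v1,v5,v9) [+--] → (0.0370575, 0.5697, 0.824743)–(0.66711, 0.5697, 0.19469)  len=0.8910
  (v7,v1,v8) [-+-] → (0.0370575, 0.5697, -0.824743)–(0.66711, 0.5697, -0.19469)  len=0.8910
  (v9,v8,v1) [--+] → (0.66711, 0.5697, -0.19469)–(0.66711, 0.5697, 0.19469)  len=0.3894

Chained into 1 loop(s):
  loop 1: 8 segments, perimeter = 4.4911
Total perimeter = 4.491

loops=1 perimeter=4.491


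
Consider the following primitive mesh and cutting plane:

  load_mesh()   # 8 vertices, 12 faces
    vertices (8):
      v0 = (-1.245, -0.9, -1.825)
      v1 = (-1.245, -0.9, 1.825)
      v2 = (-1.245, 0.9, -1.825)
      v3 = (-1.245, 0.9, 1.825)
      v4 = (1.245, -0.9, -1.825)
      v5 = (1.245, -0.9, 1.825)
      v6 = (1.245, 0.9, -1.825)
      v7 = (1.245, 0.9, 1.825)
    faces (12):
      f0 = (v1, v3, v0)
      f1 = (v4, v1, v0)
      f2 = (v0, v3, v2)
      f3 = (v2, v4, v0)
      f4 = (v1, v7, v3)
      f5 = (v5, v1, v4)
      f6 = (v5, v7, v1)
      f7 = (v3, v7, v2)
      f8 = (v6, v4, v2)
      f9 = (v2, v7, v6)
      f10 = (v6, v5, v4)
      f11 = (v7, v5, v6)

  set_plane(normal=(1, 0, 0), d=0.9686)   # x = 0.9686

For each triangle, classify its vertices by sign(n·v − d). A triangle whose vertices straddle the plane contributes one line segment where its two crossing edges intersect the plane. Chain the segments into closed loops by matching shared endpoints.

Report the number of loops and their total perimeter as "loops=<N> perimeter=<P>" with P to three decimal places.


Straddling triangles (8 of 12):
  (v4,v1,v0) [+--] → (0.9686, -0.9, -1.41984)–(0.9686, -0.9, -1.825)  len=0.4052
  (v2,v4,v0) [-+-] → (0.9686, -0.700193, -1.825)–(0.9686, -0.9, -1.825)  len=0.1998
  (v1,v7,v3) [-+-] → (0.9686, 0.700193, 1.825)–(0.9686, 0.9, 1.825)  len=0.1998
  (v5,v1,v4) [+-+] → (0.9686, -0.9, 1.825)–(0.9686, -0.9, -1.41984)  len=3.2448
  (v5,v7,v1) [++-] → (0.9686, 0.700193, 1.825)–(0.9686, -0.9, 1.825)  len=1.6002
  (v3,v7,v2) [-+-] → (0.9686, 0.9, 1.825)–(0.9686, 0.9, 1.41984)  len=0.4052
  (v6,v4,v2) [++-] → (0.9686, -0.700193, -1.825)–(0.9686, 0.9, -1.825)  len=1.6002
  (v2,v7,v6) [-++] → (0.9686, 0.9, 1.41984)–(0.9686, 0.9, -1.825)  len=3.2448

Chained into 1 loop(s):
  loop 1: 8 segments, perimeter = 10.9000
Total perimeter = 10.900

loops=1 perimeter=10.900


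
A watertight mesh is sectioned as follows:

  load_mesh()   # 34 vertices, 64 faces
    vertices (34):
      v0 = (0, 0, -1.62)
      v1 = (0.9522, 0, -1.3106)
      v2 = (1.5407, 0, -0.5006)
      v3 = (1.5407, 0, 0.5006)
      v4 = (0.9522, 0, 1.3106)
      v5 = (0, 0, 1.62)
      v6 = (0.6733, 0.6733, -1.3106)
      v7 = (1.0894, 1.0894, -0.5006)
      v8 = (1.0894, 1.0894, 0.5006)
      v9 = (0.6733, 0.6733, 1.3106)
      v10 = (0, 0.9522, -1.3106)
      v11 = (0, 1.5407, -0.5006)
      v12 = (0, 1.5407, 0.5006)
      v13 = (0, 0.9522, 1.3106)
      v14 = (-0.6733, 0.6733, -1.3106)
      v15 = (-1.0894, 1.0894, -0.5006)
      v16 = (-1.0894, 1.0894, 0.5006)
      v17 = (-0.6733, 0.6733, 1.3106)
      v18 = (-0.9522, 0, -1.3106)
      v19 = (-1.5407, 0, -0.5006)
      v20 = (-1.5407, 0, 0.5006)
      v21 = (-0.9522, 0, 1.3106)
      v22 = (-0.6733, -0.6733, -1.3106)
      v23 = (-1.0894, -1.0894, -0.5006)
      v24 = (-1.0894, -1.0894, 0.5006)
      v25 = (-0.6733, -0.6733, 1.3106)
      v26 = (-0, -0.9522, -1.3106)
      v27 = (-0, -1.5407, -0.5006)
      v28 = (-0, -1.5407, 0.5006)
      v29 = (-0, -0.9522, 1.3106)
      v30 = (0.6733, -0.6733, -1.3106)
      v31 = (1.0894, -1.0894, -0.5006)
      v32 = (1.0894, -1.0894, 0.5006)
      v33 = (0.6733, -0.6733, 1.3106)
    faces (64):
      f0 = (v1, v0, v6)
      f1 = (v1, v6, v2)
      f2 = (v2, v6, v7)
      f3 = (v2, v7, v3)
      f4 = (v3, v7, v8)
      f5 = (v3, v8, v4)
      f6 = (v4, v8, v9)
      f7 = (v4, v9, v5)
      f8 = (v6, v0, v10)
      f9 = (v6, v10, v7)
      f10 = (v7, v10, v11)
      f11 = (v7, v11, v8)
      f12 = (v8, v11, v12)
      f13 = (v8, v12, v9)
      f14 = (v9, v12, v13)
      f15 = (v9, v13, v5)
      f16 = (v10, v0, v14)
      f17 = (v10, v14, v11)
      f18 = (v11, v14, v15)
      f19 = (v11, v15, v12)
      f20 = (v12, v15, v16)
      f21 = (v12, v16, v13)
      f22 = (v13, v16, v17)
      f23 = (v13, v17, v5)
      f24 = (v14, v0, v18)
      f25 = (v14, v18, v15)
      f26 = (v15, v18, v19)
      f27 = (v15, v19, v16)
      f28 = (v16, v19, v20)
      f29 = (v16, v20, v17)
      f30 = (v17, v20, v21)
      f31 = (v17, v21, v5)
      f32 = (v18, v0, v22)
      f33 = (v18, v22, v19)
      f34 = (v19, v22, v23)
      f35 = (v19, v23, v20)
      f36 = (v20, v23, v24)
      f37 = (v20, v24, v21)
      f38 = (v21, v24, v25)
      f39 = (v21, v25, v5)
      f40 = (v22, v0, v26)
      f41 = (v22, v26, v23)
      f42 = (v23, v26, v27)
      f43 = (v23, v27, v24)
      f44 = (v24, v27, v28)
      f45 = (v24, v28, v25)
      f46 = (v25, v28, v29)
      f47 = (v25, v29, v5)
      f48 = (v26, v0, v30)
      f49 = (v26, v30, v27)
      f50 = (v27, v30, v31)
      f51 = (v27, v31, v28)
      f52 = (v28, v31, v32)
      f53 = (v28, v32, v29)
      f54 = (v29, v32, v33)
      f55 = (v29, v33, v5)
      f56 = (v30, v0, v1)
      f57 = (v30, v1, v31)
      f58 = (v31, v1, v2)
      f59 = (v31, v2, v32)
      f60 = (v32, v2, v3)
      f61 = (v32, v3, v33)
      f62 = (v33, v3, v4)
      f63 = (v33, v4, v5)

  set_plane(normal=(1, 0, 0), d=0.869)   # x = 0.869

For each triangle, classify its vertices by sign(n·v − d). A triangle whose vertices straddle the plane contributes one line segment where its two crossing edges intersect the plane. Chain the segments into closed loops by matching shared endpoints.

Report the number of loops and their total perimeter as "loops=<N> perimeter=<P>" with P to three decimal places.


Straddling triangles (20 of 64):
  (v1,v0,v6) [+--] → (0.869, 0, -1.33763)–(0.869, 0.200855, -1.3106)  len=0.2027
  (v1,v6,v2) [+-+] → (0.869, 0.200855, -1.3106)–(0.869, 0.521392, -1.12785)  len=0.3690
  (v2,v6,v7) [+-+] → (0.869, 0.521392, -1.12785)–(0.869, 0.869, -0.929641)  len=0.4001
  (v4,v8,v9) [++-] → (0.869, 0.869, 0.929641)–(0.869, 0.200855, 1.3106)  len=0.7691
  (v4,v9,v5) [+--] → (0.869, 0.200855, 1.3106)–(0.869, 0, 1.33763)  len=0.2027
  (v6,v10,v7) [--+] → (0.869, 1.06164, -0.664474)–(0.869, 0.869, -0.929641)  len=0.3278
  (v7,v10,v11) [+--] → (0.869, 1.06164, -0.664474)–(0.869, 1.1807, -0.5006)  len=0.2026
  (v7,v11,v8) [+-+] → (0.869, 1.1807, -0.5006)–(0.869, 1.1807, 0.298044)  len=0.7986
  (v8,v11,v12) [+--] → (0.869, 1.1807, 0.298044)–(0.869, 1.1807, 0.5006)  len=0.2026
  (v8,v12,v9) [+--] → (0.869, 1.1807, 0.5006)–(0.869, 0.869, 0.929641)  len=0.5303
  (v27,v30,v31) [--+] → (0.869, -0.869, -0.929641)–(0.869, -1.1807, -0.5006)  len=0.5303
  (v27,v31,v28) [-+-] → (0.869, -1.1807, -0.5006)–(0.869, -1.1807, -0.298044)  len=0.2026
  (v28,v31,v32) [-++] → (0.869, -1.1807, -0.298044)–(0.869, -1.1807, 0.5006)  len=0.7986
  (v28,v32,v29) [-+-] → (0.869, -1.1807, 0.5006)–(0.869, -1.06164, 0.664474)  len=0.2026
  (v29,v32,v33) [-+-] → (0.869, -1.06164, 0.664474)–(0.869, -0.869, 0.929641)  len=0.3278
  (v30,v0,v1) [--+] → (0.869, 0, -1.33763)–(0.869, -0.200855, -1.3106)  len=0.2027
  (v30,v1,v31) [-++] → (0.869, -0.200855, -1.3106)–(0.869, -0.869, -0.929641)  len=0.7691
  (v32,v3,v33) [++-] → (0.869, -0.521392, 1.12785)–(0.869, -0.869, 0.929641)  len=0.4001
  (v33,v3,v4) [-++] → (0.869, -0.521392, 1.12785)–(0.869, -0.200855, 1.3106)  len=0.3690
  (v33,v4,v5) [-+-] → (0.869, -0.200855, 1.3106)–(0.869, 0, 1.33763)  len=0.2027

Chained into 1 loop(s):
  loop 1: 20 segments, perimeter = 8.0108
Total perimeter = 8.011

loops=1 perimeter=8.011


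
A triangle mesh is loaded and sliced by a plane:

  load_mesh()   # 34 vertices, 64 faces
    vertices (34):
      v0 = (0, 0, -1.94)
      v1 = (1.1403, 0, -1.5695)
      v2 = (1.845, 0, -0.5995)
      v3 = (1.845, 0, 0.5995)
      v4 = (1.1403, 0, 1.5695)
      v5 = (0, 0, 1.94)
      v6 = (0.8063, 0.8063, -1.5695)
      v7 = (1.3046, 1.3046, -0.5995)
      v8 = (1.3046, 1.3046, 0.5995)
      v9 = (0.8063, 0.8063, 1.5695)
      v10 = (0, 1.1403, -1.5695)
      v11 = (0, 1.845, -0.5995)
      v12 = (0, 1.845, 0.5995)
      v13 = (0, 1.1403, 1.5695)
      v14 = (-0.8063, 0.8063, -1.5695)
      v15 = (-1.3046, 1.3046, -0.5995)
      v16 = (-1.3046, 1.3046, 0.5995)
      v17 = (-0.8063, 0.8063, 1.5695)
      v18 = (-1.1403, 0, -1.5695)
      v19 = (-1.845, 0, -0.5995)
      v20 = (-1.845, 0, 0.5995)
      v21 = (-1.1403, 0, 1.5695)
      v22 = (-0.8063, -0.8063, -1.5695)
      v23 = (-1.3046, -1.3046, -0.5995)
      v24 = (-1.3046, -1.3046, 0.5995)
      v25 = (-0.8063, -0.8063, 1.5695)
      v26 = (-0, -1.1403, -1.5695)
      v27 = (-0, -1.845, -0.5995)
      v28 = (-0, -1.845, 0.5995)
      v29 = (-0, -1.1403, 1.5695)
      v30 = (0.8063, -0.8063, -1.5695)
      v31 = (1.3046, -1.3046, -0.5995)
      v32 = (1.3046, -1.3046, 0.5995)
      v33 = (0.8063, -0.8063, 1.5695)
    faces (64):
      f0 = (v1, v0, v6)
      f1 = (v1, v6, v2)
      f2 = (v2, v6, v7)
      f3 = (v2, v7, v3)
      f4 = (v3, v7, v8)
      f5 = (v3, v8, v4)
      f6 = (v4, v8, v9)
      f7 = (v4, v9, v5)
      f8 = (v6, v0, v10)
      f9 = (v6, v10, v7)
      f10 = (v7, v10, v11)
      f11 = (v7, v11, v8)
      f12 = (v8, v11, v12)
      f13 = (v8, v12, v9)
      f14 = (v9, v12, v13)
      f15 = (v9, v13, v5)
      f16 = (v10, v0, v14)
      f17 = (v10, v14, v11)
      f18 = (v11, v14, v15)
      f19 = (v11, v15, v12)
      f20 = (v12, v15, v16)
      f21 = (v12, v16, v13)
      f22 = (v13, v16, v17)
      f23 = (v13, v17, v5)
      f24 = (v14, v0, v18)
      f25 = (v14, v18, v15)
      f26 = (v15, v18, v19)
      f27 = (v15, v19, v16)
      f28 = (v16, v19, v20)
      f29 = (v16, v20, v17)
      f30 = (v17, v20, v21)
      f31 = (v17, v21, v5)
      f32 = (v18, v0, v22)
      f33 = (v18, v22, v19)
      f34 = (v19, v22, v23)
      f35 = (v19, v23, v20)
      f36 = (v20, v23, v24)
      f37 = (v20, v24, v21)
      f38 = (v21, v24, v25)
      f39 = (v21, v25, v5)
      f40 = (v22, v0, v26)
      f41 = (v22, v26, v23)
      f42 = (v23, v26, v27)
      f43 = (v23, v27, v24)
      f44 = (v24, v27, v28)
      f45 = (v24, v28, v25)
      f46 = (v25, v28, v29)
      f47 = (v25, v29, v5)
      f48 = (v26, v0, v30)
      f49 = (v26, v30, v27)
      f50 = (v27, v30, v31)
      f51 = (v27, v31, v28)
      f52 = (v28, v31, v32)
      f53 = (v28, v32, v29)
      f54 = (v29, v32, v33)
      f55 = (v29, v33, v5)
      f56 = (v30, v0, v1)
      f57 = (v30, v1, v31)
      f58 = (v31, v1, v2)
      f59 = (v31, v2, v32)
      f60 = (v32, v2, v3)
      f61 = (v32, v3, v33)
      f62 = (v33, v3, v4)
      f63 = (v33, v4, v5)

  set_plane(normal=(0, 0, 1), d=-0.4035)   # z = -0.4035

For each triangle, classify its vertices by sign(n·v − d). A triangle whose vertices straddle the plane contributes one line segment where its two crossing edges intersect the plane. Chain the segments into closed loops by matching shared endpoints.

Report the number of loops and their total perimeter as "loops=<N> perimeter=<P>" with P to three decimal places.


Straddling triangles (16 of 64):
  (v2,v7,v3) [--+] → (1.39294, 1.09134, -0.4035)–(1.845, 0, -0.4035)  len=1.1813
  (v3,v7,v8) [+-+] → (1.39294, 1.09134, -0.4035)–(1.3046, 1.3046, -0.4035)  len=0.2308
  (v7,v11,v8) [--+] → (0.213262, 1.75666, -0.4035)–(1.3046, 1.3046, -0.4035)  len=1.1813
  (v8,v11,v12) [+-+] → (0.213262, 1.75666, -0.4035)–(0, 1.845, -0.4035)  len=0.2308
  (v11,v15,v12) [--+] → (-1.09134, 1.39294, -0.4035)–(0, 1.845, -0.4035)  len=1.1813
  (v12,v15,v16) [+-+] → (-1.09134, 1.39294, -0.4035)–(-1.3046, 1.3046, -0.4035)  len=0.2308
  (v15,v19,v16) [--+] → (-1.75666, 0.213262, -0.4035)–(-1.3046, 1.3046, -0.4035)  len=1.1813
  (v16,v19,v20) [+-+] → (-1.75666, 0.213262, -0.4035)–(-1.845, 0, -0.4035)  len=0.2308
  (v19,v23,v20) [--+] → (-1.39294, -1.09134, -0.4035)–(-1.845, 0, -0.4035)  len=1.1813
  (v20,v23,v24) [+-+] → (-1.39294, -1.09134, -0.4035)–(-1.3046, -1.3046, -0.4035)  len=0.2308
  (v23,v27,v24) [--+] → (-0.213262, -1.75666, -0.4035)–(-1.3046, -1.3046, -0.4035)  len=1.1813
  (v24,v27,v28) [+-+] → (-0.213262, -1.75666, -0.4035)–(0, -1.845, -0.4035)  len=0.2308
  (v27,v31,v28) [--+] → (1.09134, -1.39294, -0.4035)–(0, -1.845, -0.4035)  len=1.1813
  (v28,v31,v32) [+-+] → (1.09134, -1.39294, -0.4035)–(1.3046, -1.3046, -0.4035)  len=0.2308
  (v31,v2,v32) [--+] → (1.75666, -0.213262, -0.4035)–(1.3046, -1.3046, -0.4035)  len=1.1813
  (v32,v2,v3) [+-+] → (1.75666, -0.213262, -0.4035)–(1.845, 0, -0.4035)  len=0.2308

Chained into 1 loop(s):
  loop 1: 16 segments, perimeter = 11.2968
Total perimeter = 11.297

loops=1 perimeter=11.297


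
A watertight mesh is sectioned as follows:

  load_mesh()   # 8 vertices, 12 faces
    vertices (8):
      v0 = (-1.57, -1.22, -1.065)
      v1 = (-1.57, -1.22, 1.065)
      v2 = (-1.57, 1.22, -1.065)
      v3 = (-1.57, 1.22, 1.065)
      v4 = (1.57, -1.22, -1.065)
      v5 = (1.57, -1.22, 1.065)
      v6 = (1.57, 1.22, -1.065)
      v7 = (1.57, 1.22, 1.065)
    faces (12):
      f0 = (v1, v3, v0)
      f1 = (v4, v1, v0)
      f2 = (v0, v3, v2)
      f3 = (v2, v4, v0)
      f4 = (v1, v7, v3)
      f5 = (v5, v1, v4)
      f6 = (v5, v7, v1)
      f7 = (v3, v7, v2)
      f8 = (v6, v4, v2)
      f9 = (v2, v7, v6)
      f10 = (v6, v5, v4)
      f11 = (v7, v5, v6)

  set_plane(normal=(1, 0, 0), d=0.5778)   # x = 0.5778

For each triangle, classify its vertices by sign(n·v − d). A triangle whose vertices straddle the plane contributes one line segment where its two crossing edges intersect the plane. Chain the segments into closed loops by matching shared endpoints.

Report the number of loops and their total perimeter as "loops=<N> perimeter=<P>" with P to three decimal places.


Straddling triangles (8 of 12):
  (v4,v1,v0) [+--] → (0.5778, -1.22, -0.391947)–(0.5778, -1.22, -1.065)  len=0.6731
  (v2,v4,v0) [-+-] → (0.5778, -0.448991, -1.065)–(0.5778, -1.22, -1.065)  len=0.7710
  (v1,v7,v3) [-+-] → (0.5778, 0.448991, 1.065)–(0.5778, 1.22, 1.065)  len=0.7710
  (v5,v1,v4) [+-+] → (0.5778, -1.22, 1.065)–(0.5778, -1.22, -0.391947)  len=1.4569
  (v5,v7,v1) [++-] → (0.5778, 0.448991, 1.065)–(0.5778, -1.22, 1.065)  len=1.6690
  (v3,v7,v2) [-+-] → (0.5778, 1.22, 1.065)–(0.5778, 1.22, 0.391947)  len=0.6731
  (v6,v4,v2) [++-] → (0.5778, -0.448991, -1.065)–(0.5778, 1.22, -1.065)  len=1.6690
  (v2,v7,v6) [-++] → (0.5778, 1.22, 0.391947)–(0.5778, 1.22, -1.065)  len=1.4569

Chained into 1 loop(s):
  loop 1: 8 segments, perimeter = 9.1400
Total perimeter = 9.140

loops=1 perimeter=9.140


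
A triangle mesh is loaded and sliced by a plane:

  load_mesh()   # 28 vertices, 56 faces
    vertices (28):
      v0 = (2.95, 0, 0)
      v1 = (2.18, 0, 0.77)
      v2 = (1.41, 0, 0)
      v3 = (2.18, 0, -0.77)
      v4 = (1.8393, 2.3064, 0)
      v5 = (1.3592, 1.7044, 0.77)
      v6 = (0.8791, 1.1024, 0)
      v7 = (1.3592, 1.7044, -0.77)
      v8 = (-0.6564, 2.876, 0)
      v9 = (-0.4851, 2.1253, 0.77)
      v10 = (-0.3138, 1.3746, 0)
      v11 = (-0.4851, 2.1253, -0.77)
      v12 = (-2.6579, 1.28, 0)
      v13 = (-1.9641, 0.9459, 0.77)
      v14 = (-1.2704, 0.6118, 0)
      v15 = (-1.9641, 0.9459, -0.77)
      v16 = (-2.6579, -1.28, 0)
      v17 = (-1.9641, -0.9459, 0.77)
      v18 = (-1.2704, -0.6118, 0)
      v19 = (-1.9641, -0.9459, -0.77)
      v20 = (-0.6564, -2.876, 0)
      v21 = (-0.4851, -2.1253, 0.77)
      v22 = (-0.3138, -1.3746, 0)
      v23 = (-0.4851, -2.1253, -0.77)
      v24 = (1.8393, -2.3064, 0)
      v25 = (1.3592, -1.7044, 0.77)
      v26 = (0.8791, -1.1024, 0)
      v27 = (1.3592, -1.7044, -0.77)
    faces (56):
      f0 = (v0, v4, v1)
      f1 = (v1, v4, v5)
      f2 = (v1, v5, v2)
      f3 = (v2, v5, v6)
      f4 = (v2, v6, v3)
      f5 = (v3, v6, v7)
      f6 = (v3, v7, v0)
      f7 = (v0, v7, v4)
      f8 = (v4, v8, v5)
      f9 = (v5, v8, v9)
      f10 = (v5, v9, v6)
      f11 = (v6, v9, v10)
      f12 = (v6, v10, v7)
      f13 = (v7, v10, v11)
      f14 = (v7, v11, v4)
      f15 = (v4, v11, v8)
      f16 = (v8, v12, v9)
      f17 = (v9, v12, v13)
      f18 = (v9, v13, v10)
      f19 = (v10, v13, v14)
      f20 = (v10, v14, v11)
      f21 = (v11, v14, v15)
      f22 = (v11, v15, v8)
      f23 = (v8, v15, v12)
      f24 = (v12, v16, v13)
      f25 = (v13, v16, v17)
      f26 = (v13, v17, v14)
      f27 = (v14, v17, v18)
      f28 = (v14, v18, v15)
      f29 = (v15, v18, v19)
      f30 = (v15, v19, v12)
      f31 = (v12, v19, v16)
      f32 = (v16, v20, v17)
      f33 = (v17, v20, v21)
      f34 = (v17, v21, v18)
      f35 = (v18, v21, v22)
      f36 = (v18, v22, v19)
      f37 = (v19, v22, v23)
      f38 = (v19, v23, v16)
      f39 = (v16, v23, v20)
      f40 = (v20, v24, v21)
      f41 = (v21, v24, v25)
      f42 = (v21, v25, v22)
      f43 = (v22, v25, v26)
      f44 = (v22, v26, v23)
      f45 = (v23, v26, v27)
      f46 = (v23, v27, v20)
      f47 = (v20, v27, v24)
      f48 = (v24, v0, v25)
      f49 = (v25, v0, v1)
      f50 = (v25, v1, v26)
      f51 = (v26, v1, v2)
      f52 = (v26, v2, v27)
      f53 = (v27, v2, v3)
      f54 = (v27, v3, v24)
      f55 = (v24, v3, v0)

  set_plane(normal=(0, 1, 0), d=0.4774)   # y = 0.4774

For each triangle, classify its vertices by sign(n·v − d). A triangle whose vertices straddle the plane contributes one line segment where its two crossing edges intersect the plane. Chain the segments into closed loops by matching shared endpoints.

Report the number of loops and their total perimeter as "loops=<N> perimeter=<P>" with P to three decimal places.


loops=2 perimeter=8.502

Straddling triangles (16 of 56):
  (v0,v4,v1) [-+-] → (2.7201, 0.4774, 0)–(2.10948, 0.4774, 0.610618)  len=0.8635
  (v1,v4,v5) [-++] → (2.10948, 0.4774, 0.610618)–(1.9501, 0.4774, 0.77)  len=0.2254
  (v1,v5,v2) [-+-] → (1.9501, 0.4774, 0.77)–(1.39577, 0.4774, 0.215676)  len=0.7839
  (v2,v5,v6) [-++] → (1.39577, 0.4774, 0.215676)–(1.18009, 0.4774, 0)  len=0.3050
  (v2,v6,v3) [-+-] → (1.18009, 0.4774, 0)–(1.61664, 0.4774, -0.436548)  len=0.6174
  (v3,v6,v7) [-++] → (1.61664, 0.4774, -0.436548)–(1.9501, 0.4774, -0.77)  len=0.4716
  (v3,v7,v0) [-+-] → (1.9501, 0.4774, -0.77)–(2.50442, 0.4774, -0.215676)  len=0.7839
  (v0,v7,v4) [-++] → (2.50442, 0.4774, -0.215676)–(2.7201, 0.4774, 0)  len=0.3050
  (v12,v16,v13) [+-+] → (-2.6579, 0.4774, 0)–(-2.11013, 0.4774, 0.607933)  len=0.8183
  (v13,v16,v17) [+--] → (-2.11013, 0.4774, 0.607933)–(-1.9641, 0.4774, 0.77)  len=0.2182
  (v13,v17,v14) [+-+] → (-1.9641, 0.4774, 0.77)–(-1.33025, 0.4774, 0.0664364)  len=0.9470
  (v14,v17,v18) [+--] → (-1.33025, 0.4774, 0.0664364)–(-1.2704, 0.4774, 0)  len=0.0894
  (v14,v18,v15) [+-+] → (-1.2704, 0.4774, 0)–(-1.75546, 0.4774, -0.538412)  len=0.7247
  (v15,v18,v19) [+--] → (-1.75546, 0.4774, -0.538412)–(-1.9641, 0.4774, -0.77)  len=0.3117
  (v15,v19,v12) [+-+] → (-1.9641, 0.4774, -0.77)–(-2.40773, 0.4774, -0.277641)  len=0.6627
  (v12,v19,v16) [+--] → (-2.40773, 0.4774, -0.277641)–(-2.6579, 0.4774, 0)  len=0.3737

Chained into 2 loop(s):
  loop 1: 8 segments, perimeter = 4.3558
  loop 2: 8 segments, perimeter = 4.1457
Total perimeter = 8.502


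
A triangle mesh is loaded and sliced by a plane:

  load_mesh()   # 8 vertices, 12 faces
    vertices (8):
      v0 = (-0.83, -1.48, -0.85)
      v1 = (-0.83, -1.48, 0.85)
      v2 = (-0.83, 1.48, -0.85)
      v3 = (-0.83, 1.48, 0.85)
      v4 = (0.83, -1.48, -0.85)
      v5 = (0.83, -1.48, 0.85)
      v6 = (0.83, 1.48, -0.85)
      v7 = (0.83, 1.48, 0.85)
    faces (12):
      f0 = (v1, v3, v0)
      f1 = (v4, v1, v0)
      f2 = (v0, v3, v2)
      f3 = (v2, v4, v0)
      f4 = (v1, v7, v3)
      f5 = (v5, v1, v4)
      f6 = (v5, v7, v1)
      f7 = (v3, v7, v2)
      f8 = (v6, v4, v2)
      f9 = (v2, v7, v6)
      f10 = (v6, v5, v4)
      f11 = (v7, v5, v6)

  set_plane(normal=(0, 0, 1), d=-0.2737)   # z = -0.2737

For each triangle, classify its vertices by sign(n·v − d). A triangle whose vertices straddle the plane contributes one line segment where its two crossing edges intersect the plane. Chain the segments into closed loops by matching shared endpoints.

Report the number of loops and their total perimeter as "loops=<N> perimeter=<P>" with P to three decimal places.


Straddling triangles (8 of 12):
  (v1,v3,v0) [++-] → (-0.83, -0.47656, -0.2737)–(-0.83, -1.48, -0.2737)  len=1.0034
  (v4,v1,v0) [-+-] → (0.26726, -1.48, -0.2737)–(-0.83, -1.48, -0.2737)  len=1.0973
  (v0,v3,v2) [-+-] → (-0.83, -0.47656, -0.2737)–(-0.83, 1.48, -0.2737)  len=1.9566
  (v5,v1,v4) [++-] → (0.26726, -1.48, -0.2737)–(0.83, -1.48, -0.2737)  len=0.5627
  (v3,v7,v2) [++-] → (-0.26726, 1.48, -0.2737)–(-0.83, 1.48, -0.2737)  len=0.5627
  (v2,v7,v6) [-+-] → (-0.26726, 1.48, -0.2737)–(0.83, 1.48, -0.2737)  len=1.0973
  (v6,v5,v4) [-+-] → (0.83, 0.47656, -0.2737)–(0.83, -1.48, -0.2737)  len=1.9566
  (v7,v5,v6) [++-] → (0.83, 0.47656, -0.2737)–(0.83, 1.48, -0.2737)  len=1.0034

Chained into 1 loop(s):
  loop 1: 8 segments, perimeter = 9.2400
Total perimeter = 9.240

loops=1 perimeter=9.240


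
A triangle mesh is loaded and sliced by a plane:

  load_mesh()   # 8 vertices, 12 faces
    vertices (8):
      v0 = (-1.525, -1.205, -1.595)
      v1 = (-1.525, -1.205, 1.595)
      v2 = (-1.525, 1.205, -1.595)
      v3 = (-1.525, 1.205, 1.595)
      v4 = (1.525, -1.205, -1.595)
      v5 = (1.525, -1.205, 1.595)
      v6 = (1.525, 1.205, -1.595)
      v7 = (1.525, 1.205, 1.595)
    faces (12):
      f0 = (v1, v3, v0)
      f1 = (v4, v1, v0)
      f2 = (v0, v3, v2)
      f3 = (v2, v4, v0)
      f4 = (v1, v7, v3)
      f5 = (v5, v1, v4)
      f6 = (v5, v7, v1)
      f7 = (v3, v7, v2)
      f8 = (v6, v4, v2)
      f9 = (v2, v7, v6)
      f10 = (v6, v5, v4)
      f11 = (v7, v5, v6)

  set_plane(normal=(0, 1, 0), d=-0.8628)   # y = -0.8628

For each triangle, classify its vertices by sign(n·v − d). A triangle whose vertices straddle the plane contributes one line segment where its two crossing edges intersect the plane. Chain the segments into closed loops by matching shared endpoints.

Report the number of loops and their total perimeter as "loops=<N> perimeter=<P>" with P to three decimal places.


loops=1 perimeter=12.480

Straddling triangles (8 of 12):
  (v1,v3,v0) [-+-] → (-1.525, -0.8628, 1.595)–(-1.525, -0.8628, -1.14205)  len=2.7370
  (v0,v3,v2) [-++] → (-1.525, -0.8628, -1.14205)–(-1.525, -0.8628, -1.595)  len=0.4530
  (v2,v4,v0) [+--] → (1.09193, -0.8628, -1.595)–(-1.525, -0.8628, -1.595)  len=2.6169
  (v1,v7,v3) [-++] → (-1.09193, -0.8628, 1.595)–(-1.525, -0.8628, 1.595)  len=0.4331
  (v5,v7,v1) [-+-] → (1.525, -0.8628, 1.595)–(-1.09193, -0.8628, 1.595)  len=2.6169
  (v6,v4,v2) [+-+] → (1.525, -0.8628, -1.595)–(1.09193, -0.8628, -1.595)  len=0.4331
  (v6,v5,v4) [+--] → (1.525, -0.8628, 1.14205)–(1.525, -0.8628, -1.595)  len=2.7370
  (v7,v5,v6) [+-+] → (1.525, -0.8628, 1.595)–(1.525, -0.8628, 1.14205)  len=0.4530

Chained into 1 loop(s):
  loop 1: 8 segments, perimeter = 12.4800
Total perimeter = 12.480


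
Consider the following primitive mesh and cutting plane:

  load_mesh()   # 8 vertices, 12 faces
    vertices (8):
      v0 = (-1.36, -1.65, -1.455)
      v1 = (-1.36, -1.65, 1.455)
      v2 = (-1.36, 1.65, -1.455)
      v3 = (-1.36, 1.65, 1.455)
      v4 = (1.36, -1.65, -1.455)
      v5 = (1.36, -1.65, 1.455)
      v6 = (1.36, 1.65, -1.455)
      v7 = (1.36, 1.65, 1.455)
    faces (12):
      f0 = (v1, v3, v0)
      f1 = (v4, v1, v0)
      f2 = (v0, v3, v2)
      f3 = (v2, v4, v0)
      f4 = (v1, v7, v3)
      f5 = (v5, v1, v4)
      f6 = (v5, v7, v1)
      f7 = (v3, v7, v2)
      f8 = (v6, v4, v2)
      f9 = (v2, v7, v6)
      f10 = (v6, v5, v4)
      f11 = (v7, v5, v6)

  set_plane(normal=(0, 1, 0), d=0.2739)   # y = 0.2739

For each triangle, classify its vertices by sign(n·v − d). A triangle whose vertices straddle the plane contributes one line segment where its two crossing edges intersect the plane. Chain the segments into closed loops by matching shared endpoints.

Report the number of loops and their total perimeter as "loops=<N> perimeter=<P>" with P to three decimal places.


Straddling triangles (8 of 12):
  (v1,v3,v0) [-+-] → (-1.36, 0.2739, 1.455)–(-1.36, 0.2739, 0.24153)  len=1.2135
  (v0,v3,v2) [-++] → (-1.36, 0.2739, 0.24153)–(-1.36, 0.2739, -1.455)  len=1.6965
  (v2,v4,v0) [+--] → (-0.22576, 0.2739, -1.455)–(-1.36, 0.2739, -1.455)  len=1.1342
  (v1,v7,v3) [-++] → (0.22576, 0.2739, 1.455)–(-1.36, 0.2739, 1.455)  len=1.5858
  (v5,v7,v1) [-+-] → (1.36, 0.2739, 1.455)–(0.22576, 0.2739, 1.455)  len=1.1342
  (v6,v4,v2) [+-+] → (1.36, 0.2739, -1.455)–(-0.22576, 0.2739, -1.455)  len=1.5858
  (v6,v5,v4) [+--] → (1.36, 0.2739, -0.24153)–(1.36, 0.2739, -1.455)  len=1.2135
  (v7,v5,v6) [+-+] → (1.36, 0.2739, 1.455)–(1.36, 0.2739, -0.24153)  len=1.6965

Chained into 1 loop(s):
  loop 1: 8 segments, perimeter = 11.2600
Total perimeter = 11.260

loops=1 perimeter=11.260


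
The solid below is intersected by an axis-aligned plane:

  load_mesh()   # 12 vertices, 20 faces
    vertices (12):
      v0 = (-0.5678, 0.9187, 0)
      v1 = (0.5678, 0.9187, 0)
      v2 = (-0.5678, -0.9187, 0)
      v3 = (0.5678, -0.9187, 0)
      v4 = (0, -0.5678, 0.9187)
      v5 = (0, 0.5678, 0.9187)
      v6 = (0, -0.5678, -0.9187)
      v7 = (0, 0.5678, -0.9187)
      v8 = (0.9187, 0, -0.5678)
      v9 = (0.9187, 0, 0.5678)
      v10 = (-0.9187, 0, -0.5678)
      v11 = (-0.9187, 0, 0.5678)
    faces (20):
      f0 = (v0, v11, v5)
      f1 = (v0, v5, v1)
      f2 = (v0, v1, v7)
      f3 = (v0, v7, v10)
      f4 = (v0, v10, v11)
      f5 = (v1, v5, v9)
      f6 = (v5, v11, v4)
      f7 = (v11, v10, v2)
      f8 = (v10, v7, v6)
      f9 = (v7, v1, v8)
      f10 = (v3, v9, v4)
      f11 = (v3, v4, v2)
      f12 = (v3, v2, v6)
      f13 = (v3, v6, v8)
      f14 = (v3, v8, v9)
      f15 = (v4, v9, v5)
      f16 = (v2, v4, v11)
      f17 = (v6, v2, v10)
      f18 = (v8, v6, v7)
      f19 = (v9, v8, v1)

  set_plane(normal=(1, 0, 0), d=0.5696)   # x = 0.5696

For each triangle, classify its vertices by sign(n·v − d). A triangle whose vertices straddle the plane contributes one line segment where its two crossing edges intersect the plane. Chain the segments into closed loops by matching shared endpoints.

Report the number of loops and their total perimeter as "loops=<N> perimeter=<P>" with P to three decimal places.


loops=1 perimeter=4.824

Straddling triangles (8 of 20):
  (v1,v5,v9) [--+] → (0.5696, 0.21576, 0.70114)–(0.5696, 0.913987, 0.00291262)  len=0.9874
  (v7,v1,v8) [--+] → (0.5696, 0.913987, -0.00291262)–(0.5696, 0.21576, -0.70114)  len=0.9874
  (v3,v9,v4) [-+-] → (0.5696, -0.913987, 0.00291262)–(0.5696, -0.21576, 0.70114)  len=0.9874
  (v3,v6,v8) [--+] → (0.5696, -0.21576, -0.70114)–(0.5696, -0.913987, -0.00291262)  len=0.9874
  (v3,v8,v9) [-++] → (0.5696, -0.913987, -0.00291262)–(0.5696, -0.913987, 0.00291262)  len=0.0058
  (v4,v9,v5) [-+-] → (0.5696, -0.21576, 0.70114)–(0.5696, 0.21576, 0.70114)  len=0.4315
  (v8,v6,v7) [+--] → (0.5696, -0.21576, -0.70114)–(0.5696, 0.21576, -0.70114)  len=0.4315
  (v9,v8,v1) [++-] → (0.5696, 0.913987, -0.00291262)–(0.5696, 0.913987, 0.00291262)  len=0.0058

Chained into 1 loop(s):
  loop 1: 8 segments, perimeter = 4.8245
Total perimeter = 4.824


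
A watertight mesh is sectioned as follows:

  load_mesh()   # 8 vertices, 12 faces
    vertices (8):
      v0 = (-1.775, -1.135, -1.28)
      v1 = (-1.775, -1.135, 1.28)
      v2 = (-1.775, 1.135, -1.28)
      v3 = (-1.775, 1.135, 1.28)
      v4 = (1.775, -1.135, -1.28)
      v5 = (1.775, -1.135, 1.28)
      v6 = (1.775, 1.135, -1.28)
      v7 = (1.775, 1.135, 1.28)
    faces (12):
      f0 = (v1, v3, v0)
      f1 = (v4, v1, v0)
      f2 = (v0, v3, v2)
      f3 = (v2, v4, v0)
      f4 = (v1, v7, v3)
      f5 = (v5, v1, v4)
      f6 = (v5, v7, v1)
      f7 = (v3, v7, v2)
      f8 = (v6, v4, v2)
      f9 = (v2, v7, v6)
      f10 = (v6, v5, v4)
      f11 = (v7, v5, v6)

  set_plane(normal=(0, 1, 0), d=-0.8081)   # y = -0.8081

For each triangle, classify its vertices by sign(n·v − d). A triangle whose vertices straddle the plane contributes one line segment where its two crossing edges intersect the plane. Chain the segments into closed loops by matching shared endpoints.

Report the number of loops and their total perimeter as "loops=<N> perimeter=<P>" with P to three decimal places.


loops=1 perimeter=12.220

Straddling triangles (8 of 12):
  (v1,v3,v0) [-+-] → (-1.775, -0.8081, 1.28)–(-1.775, -0.8081, -0.911337)  len=2.1913
  (v0,v3,v2) [-++] → (-1.775, -0.8081, -0.911337)–(-1.775, -0.8081, -1.28)  len=0.3687
  (v2,v4,v0) [+--] → (1.26377, -0.8081, -1.28)–(-1.775, -0.8081, -1.28)  len=3.0388
  (v1,v7,v3) [-++] → (-1.26377, -0.8081, 1.28)–(-1.775, -0.8081, 1.28)  len=0.5112
  (v5,v7,v1) [-+-] → (1.775, -0.8081, 1.28)–(-1.26377, -0.8081, 1.28)  len=3.0388
  (v6,v4,v2) [+-+] → (1.775, -0.8081, -1.28)–(1.26377, -0.8081, -1.28)  len=0.5112
  (v6,v5,v4) [+--] → (1.775, -0.8081, 0.911337)–(1.775, -0.8081, -1.28)  len=2.1913
  (v7,v5,v6) [+-+] → (1.775, -0.8081, 1.28)–(1.775, -0.8081, 0.911337)  len=0.3687

Chained into 1 loop(s):
  loop 1: 8 segments, perimeter = 12.2200
Total perimeter = 12.220


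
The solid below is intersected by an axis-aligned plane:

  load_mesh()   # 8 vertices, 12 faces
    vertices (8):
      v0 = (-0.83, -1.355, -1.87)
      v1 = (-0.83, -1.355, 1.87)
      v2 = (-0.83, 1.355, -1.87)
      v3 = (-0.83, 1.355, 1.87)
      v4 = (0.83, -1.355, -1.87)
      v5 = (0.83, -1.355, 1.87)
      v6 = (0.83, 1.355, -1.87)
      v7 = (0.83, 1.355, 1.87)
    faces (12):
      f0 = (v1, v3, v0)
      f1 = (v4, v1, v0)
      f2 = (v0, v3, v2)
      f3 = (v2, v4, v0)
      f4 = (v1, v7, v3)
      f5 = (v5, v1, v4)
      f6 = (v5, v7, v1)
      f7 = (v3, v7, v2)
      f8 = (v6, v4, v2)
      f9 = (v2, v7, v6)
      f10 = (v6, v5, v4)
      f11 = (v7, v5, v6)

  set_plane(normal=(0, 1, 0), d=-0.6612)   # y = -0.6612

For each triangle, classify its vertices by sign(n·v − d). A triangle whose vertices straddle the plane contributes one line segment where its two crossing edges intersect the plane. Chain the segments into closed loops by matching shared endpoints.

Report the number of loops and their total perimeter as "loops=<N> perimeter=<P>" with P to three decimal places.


Straddling triangles (8 of 12):
  (v1,v3,v0) [-+-] → (-0.83, -0.6612, 1.87)–(-0.83, -0.6612, -0.912505)  len=2.7825
  (v0,v3,v2) [-++] → (-0.83, -0.6612, -0.912505)–(-0.83, -0.6612, -1.87)  len=0.9575
  (v2,v4,v0) [+--] → (0.405015, -0.6612, -1.87)–(-0.83, -0.6612, -1.87)  len=1.2350
  (v1,v7,v3) [-++] → (-0.405015, -0.6612, 1.87)–(-0.83, -0.6612, 1.87)  len=0.4250
  (v5,v7,v1) [-+-] → (0.83, -0.6612, 1.87)–(-0.405015, -0.6612, 1.87)  len=1.2350
  (v6,v4,v2) [+-+] → (0.83, -0.6612, -1.87)–(0.405015, -0.6612, -1.87)  len=0.4250
  (v6,v5,v4) [+--] → (0.83, -0.6612, 0.912505)–(0.83, -0.6612, -1.87)  len=2.7825
  (v7,v5,v6) [+-+] → (0.83, -0.6612, 1.87)–(0.83, -0.6612, 0.912505)  len=0.9575

Chained into 1 loop(s):
  loop 1: 8 segments, perimeter = 10.8000
Total perimeter = 10.800

loops=1 perimeter=10.800


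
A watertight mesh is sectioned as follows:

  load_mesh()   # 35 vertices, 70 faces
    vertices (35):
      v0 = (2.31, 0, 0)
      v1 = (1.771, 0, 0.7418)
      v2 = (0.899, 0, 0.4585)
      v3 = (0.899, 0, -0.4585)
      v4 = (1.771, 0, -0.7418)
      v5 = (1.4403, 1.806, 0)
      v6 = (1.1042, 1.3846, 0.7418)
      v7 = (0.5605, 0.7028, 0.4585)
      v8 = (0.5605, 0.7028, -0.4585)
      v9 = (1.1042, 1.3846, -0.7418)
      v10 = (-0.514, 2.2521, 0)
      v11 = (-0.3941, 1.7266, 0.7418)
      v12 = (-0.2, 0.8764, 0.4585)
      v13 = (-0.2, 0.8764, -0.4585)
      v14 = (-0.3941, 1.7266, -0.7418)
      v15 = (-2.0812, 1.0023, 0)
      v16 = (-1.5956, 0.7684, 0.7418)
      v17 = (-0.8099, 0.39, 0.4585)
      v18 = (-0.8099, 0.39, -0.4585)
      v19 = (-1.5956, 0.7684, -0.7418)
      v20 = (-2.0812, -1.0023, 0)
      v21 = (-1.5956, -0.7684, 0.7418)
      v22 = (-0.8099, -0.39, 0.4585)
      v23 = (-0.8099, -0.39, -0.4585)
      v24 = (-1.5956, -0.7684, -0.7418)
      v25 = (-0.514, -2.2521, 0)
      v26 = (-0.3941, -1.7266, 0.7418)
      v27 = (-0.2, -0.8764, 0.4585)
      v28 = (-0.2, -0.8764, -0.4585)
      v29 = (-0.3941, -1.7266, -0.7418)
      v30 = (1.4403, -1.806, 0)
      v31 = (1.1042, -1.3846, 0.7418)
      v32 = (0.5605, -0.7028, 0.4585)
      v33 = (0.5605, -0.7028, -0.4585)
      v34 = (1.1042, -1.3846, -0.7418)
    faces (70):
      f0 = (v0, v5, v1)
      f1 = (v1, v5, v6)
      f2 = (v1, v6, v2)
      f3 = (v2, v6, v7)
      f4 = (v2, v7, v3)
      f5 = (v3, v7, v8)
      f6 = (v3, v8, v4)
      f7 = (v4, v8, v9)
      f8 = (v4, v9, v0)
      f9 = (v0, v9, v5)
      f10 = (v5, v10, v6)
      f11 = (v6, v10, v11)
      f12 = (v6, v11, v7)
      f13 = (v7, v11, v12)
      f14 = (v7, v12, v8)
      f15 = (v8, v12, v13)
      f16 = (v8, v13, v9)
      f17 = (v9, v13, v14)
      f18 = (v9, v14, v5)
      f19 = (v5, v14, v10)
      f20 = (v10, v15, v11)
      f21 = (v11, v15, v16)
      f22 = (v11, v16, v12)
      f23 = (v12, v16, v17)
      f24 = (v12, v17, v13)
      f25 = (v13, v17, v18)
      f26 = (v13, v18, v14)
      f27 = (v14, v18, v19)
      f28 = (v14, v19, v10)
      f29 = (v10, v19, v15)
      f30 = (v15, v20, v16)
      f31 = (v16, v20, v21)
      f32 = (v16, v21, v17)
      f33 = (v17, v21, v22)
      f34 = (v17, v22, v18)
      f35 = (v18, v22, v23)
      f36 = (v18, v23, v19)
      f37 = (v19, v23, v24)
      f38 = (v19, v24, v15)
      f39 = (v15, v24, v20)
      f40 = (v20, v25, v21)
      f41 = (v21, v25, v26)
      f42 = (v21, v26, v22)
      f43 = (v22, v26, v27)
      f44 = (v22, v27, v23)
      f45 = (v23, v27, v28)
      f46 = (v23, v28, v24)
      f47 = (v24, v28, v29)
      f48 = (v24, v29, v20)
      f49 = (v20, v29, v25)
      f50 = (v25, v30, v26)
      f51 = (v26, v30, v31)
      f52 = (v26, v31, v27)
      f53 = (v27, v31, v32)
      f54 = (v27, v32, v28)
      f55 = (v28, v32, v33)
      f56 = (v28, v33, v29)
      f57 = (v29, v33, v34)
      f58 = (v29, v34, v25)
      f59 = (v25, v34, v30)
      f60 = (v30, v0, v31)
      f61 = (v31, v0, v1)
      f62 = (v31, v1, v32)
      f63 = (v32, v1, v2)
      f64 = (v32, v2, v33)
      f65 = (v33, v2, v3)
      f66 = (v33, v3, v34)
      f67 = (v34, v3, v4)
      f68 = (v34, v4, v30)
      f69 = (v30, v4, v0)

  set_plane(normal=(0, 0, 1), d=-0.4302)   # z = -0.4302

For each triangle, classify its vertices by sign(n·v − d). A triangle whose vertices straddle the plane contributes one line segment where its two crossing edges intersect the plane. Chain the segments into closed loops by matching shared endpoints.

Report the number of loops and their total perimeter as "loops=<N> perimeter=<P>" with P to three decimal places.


loops=2 perimeter=17.593

Straddling triangles (28 of 70):
  (v2,v7,v3) [++-] → (0.888553, 0.0216895, -0.4302)–(0.899, 0, -0.4302)  len=0.0241
  (v3,v7,v8) [-+-] → (0.888553, 0.0216895, -0.4302)–(0.5605, 0.7028, -0.4302)  len=0.7560
  (v4,v9,v0) [--+] → (1.61071, 0.802986, -0.4302)–(1.99741, 0, -0.4302)  len=0.8913
  (v0,v9,v5) [+-+] → (1.61071, 0.802986, -0.4302)–(1.24538, 1.56161, -0.4302)  len=0.8420
  (v7,v12,v8) [++-] → (0.53703, 0.708158, -0.4302)–(0.5605, 0.7028, -0.4302)  len=0.0241
  (v8,v12,v13) [-+-] → (0.53703, 0.708158, -0.4302)–(-0.2, 0.8764, -0.4302)  len=0.7560
  (v9,v14,v5) [--+] → (0.376457, 1.75995, -0.4302)–(1.24538, 1.56161, -0.4302)  len=0.8913
  (v5,v14,v10) [+-+] → (0.376457, 1.75995, -0.4302)–(-0.444465, 1.94734, -0.4302)  len=0.8420
  (v12,v17,v13) [++-] → (-0.218822, 0.861389, -0.4302)–(-0.2, 0.8764, -0.4302)  len=0.0241
  (v13,v17,v18) [-+-] → (-0.218822, 0.861389, -0.4302)–(-0.8099, 0.39, -0.4302)  len=0.7560
  (v14,v19,v10) [--+] → (-1.14126, 1.39164, -0.4302)–(-0.444465, 1.94734, -0.4302)  len=0.8913
  (v10,v19,v15) [+-+] → (-1.14126, 1.39164, -0.4302)–(-1.79958, 0.866652, -0.4302)  len=0.8420
  (v17,v22,v18) [++-] → (-0.8099, 0.365928, -0.4302)–(-0.8099, 0.39, -0.4302)  len=0.0241
  (v18,v22,v23) [-+-] → (-0.8099, 0.365928, -0.4302)–(-0.8099, -0.39, -0.4302)  len=0.7559
  (v19,v24,v15) [--+] → (-1.79958, -0.024601, -0.4302)–(-1.79958, 0.866652, -0.4302)  len=0.8913
  (v15,v24,v20) [+-+] → (-1.79958, -0.024601, -0.4302)–(-1.79958, -0.866652, -0.4302)  len=0.8421
  (v22,v27,v23) [++-] → (-0.791078, -0.405011, -0.4302)–(-0.8099, -0.39, -0.4302)  len=0.0241
  (v23,v27,v28) [-+-] → (-0.791078, -0.405011, -0.4302)–(-0.2, -0.8764, -0.4302)  len=0.7560
  (v24,v29,v20) [--+] → (-1.10278, -1.42235, -0.4302)–(-1.79958, -0.866652, -0.4302)  len=0.8913
  (v20,v29,v25) [+-+] → (-1.10278, -1.42235, -0.4302)–(-0.444465, -1.94734, -0.4302)  len=0.8420
  (v27,v32,v28) [++-] → (-0.17653, -0.871042, -0.4302)–(-0.2, -0.8764, -0.4302)  len=0.0241
  (v28,v32,v33) [-+-] → (-0.17653, -0.871042, -0.4302)–(0.5605, -0.7028, -0.4302)  len=0.7560
  (v29,v34,v25) [--+] → (0.42446, -1.749, -0.4302)–(-0.444465, -1.94734, -0.4302)  len=0.8913
  (v25,v34,v30) [+-+] → (0.42446, -1.749, -0.4302)–(1.24538, -1.56161, -0.4302)  len=0.8420
  (v32,v2,v33) [++-] → (0.570947, -0.681111, -0.4302)–(0.5605, -0.7028, -0.4302)  len=0.0241
  (v33,v2,v3) [-+-] → (0.570947, -0.681111, -0.4302)–(0.899, 0, -0.4302)  len=0.7560
  (v34,v4,v30) [--+] → (1.63209, -0.758627, -0.4302)–(1.24538, -1.56161, -0.4302)  len=0.8913
  (v30,v4,v0) [+-+] → (1.63209, -0.758627, -0.4302)–(1.99741, 0, -0.4302)  len=0.8420

Chained into 2 loop(s):
  loop 1: 14 segments, perimeter = 5.4605
  loop 2: 14 segments, perimeter = 12.1330
Total perimeter = 17.593
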